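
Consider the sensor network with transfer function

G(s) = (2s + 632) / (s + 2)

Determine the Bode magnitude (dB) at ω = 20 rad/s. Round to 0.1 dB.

Substitute s = j20:
Numerator: 2(j20) + 632 = 632 + j40
Denominator: (j20) + 2 = 2 + j20
|N| = √(632² + 40²) ≈ 633.26, ∠N ≈ 3.62°
|D| = √(2² + 20²) ≈ 20.1, ∠D ≈ 84.29°
|G| = 633.26 / 20.1 ≈ 31.505
Gain = 20 log₁₀(31.505) ≈ 29.97 dB

30.0 dB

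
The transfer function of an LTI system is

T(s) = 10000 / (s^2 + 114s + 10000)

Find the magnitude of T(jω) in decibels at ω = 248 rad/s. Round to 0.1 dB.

-15.4 dB

At s = jω = j248:
quadratic: (j248)² + 114·j248 + 10000 = -51504 + j28272 → |·| ≈ 58753, ∠ ≈ 151.24°
|T| = 10000 / 58753 ≈ 0.1702
Gain = 20 log₁₀(0.1702) ≈ -15.38 dB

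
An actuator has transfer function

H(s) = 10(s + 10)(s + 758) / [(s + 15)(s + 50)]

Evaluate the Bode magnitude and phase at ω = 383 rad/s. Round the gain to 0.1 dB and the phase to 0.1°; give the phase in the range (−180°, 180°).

At s = jω = j383:
zero (s+10): 10 + j383 → |·| = √(10²+383²) = √146789 ≈ 383.13, ∠ = arctan(383/10) ≈ 88.50°
zero (s+758): 758 + j383 → |·| = √(758²+383²) = √721253 ≈ 849.27, ∠ = arctan(383/758) ≈ 26.81°
pole (s+15): 15 + j383 → |·| = √(15²+383²) = √146914 ≈ 383.29, ∠ = arctan(383/15) ≈ 87.76°
pole (s+50): 50 + j383 → |·| = √(50²+383²) = √149189 ≈ 386.25, ∠ = arctan(383/50) ≈ 82.56°
|H| = 10 · 3.2538e+05 / 1.4805e+05 ≈ 21.978
Gain = 20 log₁₀(21.978) ≈ 26.84 dB
∠H = 115.31° − 170.32° = -55.01°

26.8 dB, -55.0°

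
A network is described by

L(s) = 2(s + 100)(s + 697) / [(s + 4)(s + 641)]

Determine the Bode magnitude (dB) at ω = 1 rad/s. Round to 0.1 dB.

At s = jω = j1:
zero (s+100): 100 + j1 → |·| = √(100²+1²) = √10001 ≈ 100, ∠ = arctan(1/100) ≈ 0.57°
zero (s+697): 697 + j1 → |·| = √(697²+1²) = √485810 ≈ 697, ∠ = arctan(1/697) ≈ 0.08°
pole (s+4): 4 + j1 → |·| = √(4²+1²) = √17 ≈ 4.1231, ∠ = arctan(1/4) ≈ 14.04°
pole (s+641): 641 + j1 → |·| = √(641²+1²) = √410882 ≈ 641, ∠ = arctan(1/641) ≈ 0.09°
|L| = 2 · 69700 / 2642.9 ≈ 52.745
Gain = 20 log₁₀(52.745) ≈ 34.44 dB

34.4 dB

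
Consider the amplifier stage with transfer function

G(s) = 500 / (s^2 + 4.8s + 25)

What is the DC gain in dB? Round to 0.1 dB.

26.0 dB

G(0) = 500 / 25 = 20
20 log₁₀(20) ≈ 26.02 dB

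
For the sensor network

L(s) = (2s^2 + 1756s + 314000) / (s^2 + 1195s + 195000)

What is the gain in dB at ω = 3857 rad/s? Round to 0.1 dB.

5.9 dB

Substitute s = j3857:
Numerator: 2(j3857)^2 + 1756(j3857) + 314000 = -29438898 + j6772892
Denominator: (j3857)^2 + 1195(j3857) + 195000 = -14681449 + j4609115
|N| = √(29438898² + 6772892²) ≈ 3.0208e+07, ∠N ≈ 167.04°
|D| = √(14681449² + 4609115²) ≈ 1.5388e+07, ∠D ≈ 162.57°
|L| = 3.0208e+07 / 1.5388e+07 ≈ 1.9631
Gain = 20 log₁₀(1.9631) ≈ 5.86 dB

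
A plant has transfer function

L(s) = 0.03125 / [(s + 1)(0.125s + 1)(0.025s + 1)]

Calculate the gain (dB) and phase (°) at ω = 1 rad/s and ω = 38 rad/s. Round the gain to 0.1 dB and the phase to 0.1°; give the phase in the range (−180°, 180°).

At ω = 1 rad/s:
pole (1 + j1·1) = 1 + j1 → |·| ≈ 1.4142, ∠ ≈ 45.00°
pole (1 + j1·0.125) = 1 + j0.125 → |·| ≈ 1.0078, ∠ ≈ 7.13°
pole (1 + j1·0.025) = 1 + j0.025 → |·| ≈ 1.0003, ∠ ≈ 1.43°
|L| = 0.03125 · 1 / (1.4142 · 1.0078 · 1.0003) ≈ 0.02192
Gain = 20 log₁₀(0.02192) ≈ -33.18 dB
∠L = (0°) − (45.00° + 7.13° + 1.43°) = -53.56°

At ω = 38 rad/s:
pole (1 + j38·1) = 1 + j38 → |·| ≈ 38.013, ∠ ≈ 88.49°
pole (1 + j38·0.125) = 1 + j4.75 → |·| ≈ 4.8541, ∠ ≈ 78.11°
pole (1 + j38·0.025) = 1 + j0.95 → |·| ≈ 1.3793, ∠ ≈ 43.53°
|L| = 0.03125 · 1 / (38.013 · 4.8541 · 1.3793) ≈ 0.00012279
Gain = 20 log₁₀(0.00012279) ≈ -78.22 dB
∠L = (0°) − (88.49° + 78.11° + 43.53°) = -210.13° ≡ 149.87° (principal value)

ω = 1: -33.2 dB, -53.6°; ω = 38: -78.2 dB, 149.9°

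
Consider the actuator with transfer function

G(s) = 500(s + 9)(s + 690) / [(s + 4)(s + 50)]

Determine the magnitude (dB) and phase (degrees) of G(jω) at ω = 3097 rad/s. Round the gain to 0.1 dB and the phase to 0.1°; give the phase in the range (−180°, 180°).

54.2 dB, -11.7°

At s = jω = j3097:
zero (s+9): 9 + j3097 → |·| = √(9²+3097²) = √9591490 ≈ 3097, ∠ = arctan(3097/9) ≈ 89.83°
zero (s+690): 690 + j3097 → |·| = √(690²+3097²) = √10067509 ≈ 3172.9, ∠ = arctan(3097/690) ≈ 77.44°
pole (s+4): 4 + j3097 → |·| = √(4²+3097²) = √9591425 ≈ 3097, ∠ = arctan(3097/4) ≈ 89.93°
pole (s+50): 50 + j3097 → |·| = √(50²+3097²) = √9593909 ≈ 3097.4, ∠ = arctan(3097/50) ≈ 89.08°
|G| = 500 · 9.8265e+06 / 9.5926e+06 ≈ 512.19
Gain = 20 log₁₀(512.19) ≈ 54.19 dB
∠G = 167.27° − 179.01° = -11.74°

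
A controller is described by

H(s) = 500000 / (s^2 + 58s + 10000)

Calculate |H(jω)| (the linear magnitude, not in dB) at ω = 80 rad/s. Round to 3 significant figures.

At s = jω = j80:
quadratic: (j80)² + 58·j80 + 10000 = 3600 + j4640 → |·| ≈ 5872.8, ∠ ≈ 52.19°
|H| = 500000 / 5872.8 ≈ 85.138

85.1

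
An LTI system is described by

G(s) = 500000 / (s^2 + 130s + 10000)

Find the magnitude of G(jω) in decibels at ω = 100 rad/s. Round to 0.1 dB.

31.7 dB

At s = jω = j100:
quadratic: (j100)² + 130·j100 + 10000 = 0 + j13000 → |·| ≈ 13000, ∠ ≈ 90.00°
|G| = 500000 / 13000 ≈ 38.462
Gain = 20 log₁₀(38.462) ≈ 31.70 dB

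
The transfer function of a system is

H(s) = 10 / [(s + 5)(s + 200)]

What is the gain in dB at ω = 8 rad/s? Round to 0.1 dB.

At s = jω = j8:
pole (s+5): 5 + j8 → |·| = √(5²+8²) = √89 ≈ 9.434, ∠ = arctan(8/5) ≈ 57.99°
pole (s+200): 200 + j8 → |·| = √(200²+8²) = √40064 ≈ 200.16, ∠ = arctan(8/200) ≈ 2.29°
|H| = 10 / 1888.3 ≈ 0.0052958
Gain = 20 log₁₀(0.0052958) ≈ -45.52 dB

-45.5 dB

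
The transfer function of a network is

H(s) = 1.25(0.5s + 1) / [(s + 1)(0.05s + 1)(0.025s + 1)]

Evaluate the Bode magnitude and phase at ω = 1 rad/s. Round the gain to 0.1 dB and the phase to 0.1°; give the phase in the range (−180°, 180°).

At ω = 1 rad/s:
zero (1 + j1·0.5) = 1 + j0.5 → |·| ≈ 1.118, ∠ ≈ 26.57°
pole (1 + j1·1) = 1 + j1 → |·| ≈ 1.4142, ∠ ≈ 45.00°
pole (1 + j1·0.05) = 1 + j0.05 → |·| ≈ 1.0012, ∠ ≈ 2.86°
pole (1 + j1·0.025) = 1 + j0.025 → |·| ≈ 1.0003, ∠ ≈ 1.43°
|H| = 1.25 · 1.118 / (1.4142 · 1.0012 · 1.0003) ≈ 0.98671
Gain = 20 log₁₀(0.98671) ≈ -0.12 dB
∠H = (26.57°) − (45.00° + 2.86° + 1.43°) = -22.72°

-0.1 dB, -22.7°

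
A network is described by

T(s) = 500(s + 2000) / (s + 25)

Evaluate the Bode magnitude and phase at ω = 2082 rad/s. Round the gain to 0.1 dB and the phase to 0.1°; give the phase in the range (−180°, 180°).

At s = jω = j2082:
zero (s+2000): 2000 + j2082 → |·| = √(2000²+2082²) = √8334724 ≈ 2887, ∠ = arctan(2082/2000) ≈ 46.15°
pole (s+25): 25 + j2082 → |·| = √(25²+2082²) = √4335349 ≈ 2082.2, ∠ = arctan(2082/25) ≈ 89.31°
|T| = 500 · 2887 / 2082.2 ≈ 693.26
Gain = 20 log₁₀(693.26) ≈ 56.82 dB
∠T = 46.15° − 89.31° = -43.16°

56.8 dB, -43.2°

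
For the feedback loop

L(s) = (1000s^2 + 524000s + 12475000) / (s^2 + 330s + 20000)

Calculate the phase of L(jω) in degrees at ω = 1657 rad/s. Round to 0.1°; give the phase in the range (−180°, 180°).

Substitute s = j1657:
Numerator: 1000(j1657)^2 + 524000(j1657) + 12475000 = -2733174000 + j868268000
Denominator: (j1657)^2 + 330(j1657) + 20000 = -2725649 + j546810
|N| = √(2733174000² + 868268000²) ≈ 2.8678e+09, ∠N ≈ 162.38°
|D| = √(2725649² + 546810²) ≈ 2.78e+06, ∠D ≈ 168.66°
∠L = 162.38° − 168.66° = -6.28°

-6.3°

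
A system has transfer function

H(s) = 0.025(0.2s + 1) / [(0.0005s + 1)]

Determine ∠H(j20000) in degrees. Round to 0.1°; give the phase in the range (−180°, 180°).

At ω = 20000 rad/s:
zero (1 + j20000·0.2) = 1 + j4000 → |·| ≈ 4000, ∠ ≈ 89.99°
pole (1 + j20000·0.0005) = 1 + j10 → |·| ≈ 10.05, ∠ ≈ 84.29°
∠H = (89.99°) − (84.29°) = 5.70°

5.7°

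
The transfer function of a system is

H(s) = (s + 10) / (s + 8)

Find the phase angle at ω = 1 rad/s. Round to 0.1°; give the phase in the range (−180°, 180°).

Substitute s = j1:
Numerator: (j1) + 10 = 10 + j1
Denominator: (j1) + 8 = 8 + j1
|N| = √(10² + 1²) ≈ 10.05, ∠N ≈ 5.71°
|D| = √(8² + 1²) ≈ 8.0623, ∠D ≈ 7.13°
∠H = 5.71° − 7.13° = -1.42°

-1.4°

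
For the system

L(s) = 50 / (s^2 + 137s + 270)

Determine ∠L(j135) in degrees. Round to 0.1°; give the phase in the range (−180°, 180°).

Substitute s = j135:
Numerator: 50 = 50 + j0
Denominator: (j135)^2 + 137(j135) + 270 = -17955 + j18495
|N| = √(50² + 0²) ≈ 50, ∠N ≈ 0.00°
|D| = √(17955² + 18495²) ≈ 25777, ∠D ≈ 134.15°
∠L = 0.00° − 134.15° = -134.15°

-134.2°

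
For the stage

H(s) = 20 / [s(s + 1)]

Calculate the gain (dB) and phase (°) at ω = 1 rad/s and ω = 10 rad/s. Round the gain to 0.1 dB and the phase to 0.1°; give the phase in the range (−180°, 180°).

At s = jω = j1:
pole (s+1): 1 + j1 → |·| = √(1²+1²) = √2 ≈ 1.4142, ∠ = arctan(1/1) ≈ 45.00°
pole at origin: |s| = 1, ∠ = 90.00° (in denominator)
|H| = 20 / 1.4142 ≈ 14.142
Gain = 20 log₁₀(14.142) ≈ 23.01 dB
∠H = 0.00° − 135.00° = -135.00°

At s = jω = j10:
pole (s+1): 1 + j10 → |·| = √(1²+10²) = √101 ≈ 10.05, ∠ = arctan(10/1) ≈ 84.29°
pole at origin: |s| = 10, ∠ = 90.00° (in denominator)
|H| = 20 / 100.5 ≈ 0.199
Gain = 20 log₁₀(0.199) ≈ -14.02 dB
∠H = 0.00° − 174.29° = -174.29°

ω = 1: 23.0 dB, -135.0°; ω = 10: -14.0 dB, -174.3°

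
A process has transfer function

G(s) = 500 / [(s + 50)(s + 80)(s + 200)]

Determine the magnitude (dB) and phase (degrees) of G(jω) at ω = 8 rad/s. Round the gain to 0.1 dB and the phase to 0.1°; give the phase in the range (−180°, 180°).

At s = jω = j8:
pole (s+50): 50 + j8 → |·| = √(50²+8²) = √2564 ≈ 50.636, ∠ = arctan(8/50) ≈ 9.09°
pole (s+80): 80 + j8 → |·| = √(80²+8²) = √6464 ≈ 80.399, ∠ = arctan(8/80) ≈ 5.71°
pole (s+200): 200 + j8 → |·| = √(200²+8²) = √40064 ≈ 200.16, ∠ = arctan(8/200) ≈ 2.29°
|G| = 500 / 8.1487e+05 ≈ 0.00061359
Gain = 20 log₁₀(0.00061359) ≈ -64.24 dB
∠G = 0.00° − 17.09° = -17.09°

-64.2 dB, -17.1°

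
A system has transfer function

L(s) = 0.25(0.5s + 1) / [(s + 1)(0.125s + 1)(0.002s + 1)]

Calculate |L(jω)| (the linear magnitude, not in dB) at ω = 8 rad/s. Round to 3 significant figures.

At ω = 8 rad/s:
zero (1 + j8·0.5) = 1 + j4 → |·| ≈ 4.1231, ∠ ≈ 75.96°
pole (1 + j8·1) = 1 + j8 → |·| ≈ 8.0623, ∠ ≈ 82.87°
pole (1 + j8·0.125) = 1 + j1 → |·| ≈ 1.4142, ∠ ≈ 45.00°
pole (1 + j8·0.002) = 1 + j0.016 → |·| ≈ 1.0001, ∠ ≈ 0.92°
|L| = 0.25 · 4.1231 / (8.0623 · 1.4142 · 1.0001) ≈ 0.090396

0.0904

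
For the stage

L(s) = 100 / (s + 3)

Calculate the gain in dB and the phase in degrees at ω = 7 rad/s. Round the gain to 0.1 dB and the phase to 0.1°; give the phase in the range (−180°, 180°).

22.4 dB, -66.8°

At s = jω = j7:
pole (s+3): 3 + j7 → |·| = √(3²+7²) = √58 ≈ 7.6158, ∠ = arctan(7/3) ≈ 66.80°
|L| = 100 / 7.6158 ≈ 13.131
Gain = 20 log₁₀(13.131) ≈ 22.37 dB
∠L = 0.00° − 66.80° = -66.80°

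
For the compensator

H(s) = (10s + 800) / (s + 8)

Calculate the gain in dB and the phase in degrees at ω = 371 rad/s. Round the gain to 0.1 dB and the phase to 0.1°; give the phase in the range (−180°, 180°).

20.2 dB, -10.9°

Substitute s = j371:
Numerator: 10(j371) + 800 = 800 + j3710
Denominator: (j371) + 8 = 8 + j371
|N| = √(800² + 3710²) ≈ 3795.3, ∠N ≈ 77.83°
|D| = √(8² + 371²) ≈ 371.09, ∠D ≈ 88.76°
|H| = 3795.3 / 371.09 ≈ 10.227
Gain = 20 log₁₀(10.227) ≈ 20.19 dB
∠H = 77.83° − 88.76° = -10.93°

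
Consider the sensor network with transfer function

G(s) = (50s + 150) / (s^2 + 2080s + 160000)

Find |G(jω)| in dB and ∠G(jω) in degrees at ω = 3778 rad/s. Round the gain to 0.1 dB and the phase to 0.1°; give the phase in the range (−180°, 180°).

Substitute s = j3778:
Numerator: 50(j3778) + 150 = 150 + j188900
Denominator: (j3778)^2 + 2080(j3778) + 160000 = -14113284 + j7858240
|N| = √(150² + 188900²) ≈ 1.889e+05, ∠N ≈ 89.95°
|D| = √(14113284² + 7858240²) ≈ 1.6154e+07, ∠D ≈ 150.89°
|G| = 1.889e+05 / 1.6154e+07 ≈ 0.011694
Gain = 20 log₁₀(0.011694) ≈ -38.64 dB
∠G = 89.95° − 150.89° = -60.94°

-38.6 dB, -60.9°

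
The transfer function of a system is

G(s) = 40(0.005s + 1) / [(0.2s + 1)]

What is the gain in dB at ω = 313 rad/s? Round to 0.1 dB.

1.5 dB

At ω = 313 rad/s:
zero (1 + j313·0.005) = 1 + j1.565 → |·| ≈ 1.8572, ∠ ≈ 57.42°
pole (1 + j313·0.2) = 1 + j62.6 → |·| ≈ 62.608, ∠ ≈ 89.08°
|G| = 40 · 1.8572 / (62.608) ≈ 1.1866
Gain = 20 log₁₀(1.1866) ≈ 1.49 dB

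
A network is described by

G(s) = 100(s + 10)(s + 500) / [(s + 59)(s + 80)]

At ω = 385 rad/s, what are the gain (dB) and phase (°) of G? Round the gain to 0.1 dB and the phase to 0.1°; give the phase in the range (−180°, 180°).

44.0 dB, -33.4°

At s = jω = j385:
zero (s+10): 10 + j385 → |·| = √(10²+385²) = √148325 ≈ 385.13, ∠ = arctan(385/10) ≈ 88.51°
zero (s+500): 500 + j385 → |·| = √(500²+385²) = √398225 ≈ 631.05, ∠ = arctan(385/500) ≈ 37.60°
pole (s+59): 59 + j385 → |·| = √(59²+385²) = √151706 ≈ 389.49, ∠ = arctan(385/59) ≈ 81.29°
pole (s+80): 80 + j385 → |·| = √(80²+385²) = √154625 ≈ 393.22, ∠ = arctan(385/80) ≈ 78.26°
|G| = 100 · 2.4304e+05 / 1.5316e+05 ≈ 158.68
Gain = 20 log₁₀(158.68) ≈ 44.01 dB
∠G = 126.11° − 159.55° = -33.44°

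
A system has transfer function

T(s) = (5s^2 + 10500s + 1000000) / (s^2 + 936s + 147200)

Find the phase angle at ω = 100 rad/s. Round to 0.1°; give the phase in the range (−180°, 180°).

13.6°

Substitute s = j100:
Numerator: 5(j100)^2 + 10500(j100) + 1000000 = 950000 + j1050000
Denominator: (j100)^2 + 936(j100) + 147200 = 137200 + j93600
|N| = √(950000² + 1050000²) ≈ 1.416e+06, ∠N ≈ 47.86°
|D| = √(137200² + 93600²) ≈ 1.6609e+05, ∠D ≈ 34.30°
∠T = 47.86° − 34.30° = 13.56°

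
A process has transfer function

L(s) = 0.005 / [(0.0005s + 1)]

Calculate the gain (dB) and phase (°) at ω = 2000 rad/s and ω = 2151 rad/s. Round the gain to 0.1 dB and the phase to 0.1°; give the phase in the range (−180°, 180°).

At ω = 2000 rad/s:
pole (1 + j2000·0.0005) = 1 + j1 → |·| ≈ 1.4142, ∠ ≈ 45.00°
|L| = 0.005 · 1 / (1.4142) ≈ 0.0035356
Gain = 20 log₁₀(0.0035356) ≈ -49.03 dB
∠L = (0°) − (45.00°) = -45.00°

At ω = 2151 rad/s:
pole (1 + j2151·0.0005) = 1 + j1.0755 → |·| ≈ 1.4686, ∠ ≈ 47.08°
|L| = 0.005 · 1 / (1.4686) ≈ 0.0034046
Gain = 20 log₁₀(0.0034046) ≈ -49.36 dB
∠L = (0°) − (47.08°) = -47.08°

ω = 2000: -49.0 dB, -45.0°; ω = 2151: -49.4 dB, -47.1°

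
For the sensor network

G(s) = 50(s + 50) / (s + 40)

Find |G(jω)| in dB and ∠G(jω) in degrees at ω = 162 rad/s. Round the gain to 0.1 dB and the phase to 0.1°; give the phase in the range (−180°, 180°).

34.1 dB, -3.3°

At s = jω = j162:
zero (s+50): 50 + j162 → |·| = √(50²+162²) = √28744 ≈ 169.54, ∠ = arctan(162/50) ≈ 72.85°
pole (s+40): 40 + j162 → |·| = √(40²+162²) = √27844 ≈ 166.87, ∠ = arctan(162/40) ≈ 76.13°
|G| = 50 · 169.54 / 166.87 ≈ 50.8
Gain = 20 log₁₀(50.8) ≈ 34.12 dB
∠G = 72.85° − 76.13° = -3.28°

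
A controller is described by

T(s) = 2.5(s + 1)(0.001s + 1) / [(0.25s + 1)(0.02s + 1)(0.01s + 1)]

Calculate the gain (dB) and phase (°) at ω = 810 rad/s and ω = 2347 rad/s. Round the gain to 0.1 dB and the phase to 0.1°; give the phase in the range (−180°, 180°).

ω = 810: -20.3 dB, -130.2°; ω = 2347: -32.7 dB, -109.3°

At ω = 810 rad/s:
zero (1 + j810·1) = 1 + j810 → |·| ≈ 810, ∠ ≈ 89.93°
zero (1 + j810·0.001) = 1 + j0.81 → |·| ≈ 1.2869, ∠ ≈ 39.01°
pole (1 + j810·0.25) = 1 + j202.5 → |·| ≈ 202.5, ∠ ≈ 89.72°
pole (1 + j810·0.02) = 1 + j16.2 → |·| ≈ 16.231, ∠ ≈ 86.47°
pole (1 + j810·0.01) = 1 + j8.1 → |·| ≈ 8.1615, ∠ ≈ 82.96°
|T| = 2.5 · 810 · 1.2869 / (202.5 · 16.231 · 8.1615) ≈ 0.097147
Gain = 20 log₁₀(0.097147) ≈ -20.25 dB
∠T = (89.93° + 39.01°) − (89.72° + 86.47° + 82.96°) = -130.21°

At ω = 2347 rad/s:
zero (1 + j2347·1) = 1 + j2347 → |·| ≈ 2347, ∠ ≈ 89.98°
zero (1 + j2347·0.001) = 1 + j2.347 → |·| ≈ 2.5512, ∠ ≈ 66.92°
pole (1 + j2347·0.25) = 1 + j586.75 → |·| ≈ 586.75, ∠ ≈ 89.90°
pole (1 + j2347·0.02) = 1 + j46.94 → |·| ≈ 46.951, ∠ ≈ 88.78°
pole (1 + j2347·0.01) = 1 + j23.47 → |·| ≈ 23.491, ∠ ≈ 87.56°
|T| = 2.5 · 2347 · 2.5512 / (586.75 · 46.951 · 23.491) ≈ 0.023131
Gain = 20 log₁₀(0.023131) ≈ -32.72 dB
∠T = (89.98° + 66.92°) − (89.90° + 88.78° + 87.56°) = -109.34°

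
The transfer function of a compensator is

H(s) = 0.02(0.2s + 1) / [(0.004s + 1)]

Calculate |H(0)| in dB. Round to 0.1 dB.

-34.0 dB

H(0) = 0.02 · 1 / 1 = 0.02
20 log₁₀(0.02) ≈ -33.98 dB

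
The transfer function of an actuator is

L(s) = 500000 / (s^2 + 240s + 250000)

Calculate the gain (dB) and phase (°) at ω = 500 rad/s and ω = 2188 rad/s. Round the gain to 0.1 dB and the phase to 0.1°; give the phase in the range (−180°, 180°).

At s = jω = j500:
quadratic: (j500)² + 240·j500 + 250000 = 0 + j120000 → |·| ≈ 1.2e+05, ∠ ≈ 90.00°
|L| = 500000 / 1.2e+05 ≈ 4.1667
Gain = 20 log₁₀(4.1667) ≈ 12.40 dB
∠L = 0.00° − 90.00° = -90.00°

At s = jω = j2188:
quadratic: (j2188)² + 240·j2188 + 250000 = -4537344 + j525120 → |·| ≈ 4.5676e+06, ∠ ≈ 173.40°
|L| = 500000 / 4.5676e+06 ≈ 0.10947
Gain = 20 log₁₀(0.10947) ≈ -19.21 dB
∠L = 0.00° − 173.40° = -173.40°

ω = 500: 12.4 dB, -90.0°; ω = 2188: -19.2 dB, -173.4°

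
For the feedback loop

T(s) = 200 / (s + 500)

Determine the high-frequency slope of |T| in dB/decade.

-20 dB/decade

Each pole contributes −20 dB/decade at high frequency; each zero contributes +20 dB/decade.
Net: 0 zero(s) − 1 pole(s) → -20 dB/decade.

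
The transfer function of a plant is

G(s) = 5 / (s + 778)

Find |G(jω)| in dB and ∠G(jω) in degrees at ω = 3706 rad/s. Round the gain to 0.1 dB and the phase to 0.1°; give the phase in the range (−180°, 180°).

At s = jω = j3706:
pole (s+778): 778 + j3706 → |·| = √(778²+3706²) = √14339720 ≈ 3786.8, ∠ = arctan(3706/778) ≈ 78.14°
|G| = 5 / 3786.8 ≈ 0.0013204
Gain = 20 log₁₀(0.0013204) ≈ -57.59 dB
∠G = 0.00° − 78.14° = -78.14°

-57.6 dB, -78.1°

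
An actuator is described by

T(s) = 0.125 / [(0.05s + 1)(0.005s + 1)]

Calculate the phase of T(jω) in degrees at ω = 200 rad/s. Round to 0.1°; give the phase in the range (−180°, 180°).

At ω = 200 rad/s:
pole (1 + j200·0.05) = 1 + j10 → |·| ≈ 10.05, ∠ ≈ 84.29°
pole (1 + j200·0.005) = 1 + j1 → |·| ≈ 1.4142, ∠ ≈ 45.00°
∠T = (0°) − (84.29° + 45.00°) = -129.29°

-129.3°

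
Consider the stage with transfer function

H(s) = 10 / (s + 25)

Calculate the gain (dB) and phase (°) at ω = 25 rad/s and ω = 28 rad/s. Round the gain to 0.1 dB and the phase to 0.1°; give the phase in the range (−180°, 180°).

Substitute s = j25:
Numerator: 10 = 10 + j0
Denominator: (j25) + 25 = 25 + j25
|N| = √(10² + 0²) ≈ 10, ∠N ≈ 0.00°
|D| = √(25² + 25²) ≈ 35.355, ∠D ≈ 45.00°
|H| = 10 / 35.355 ≈ 0.28285
Gain = 20 log₁₀(0.28285) ≈ -10.97 dB
∠H = 0.00° − 45.00° = -45.00°

Substitute s = j28:
Numerator: 10 = 10 + j0
Denominator: (j28) + 25 = 25 + j28
|N| = √(10² + 0²) ≈ 10, ∠N ≈ 0.00°
|D| = √(25² + 28²) ≈ 37.537, ∠D ≈ 48.24°
|H| = 10 / 37.537 ≈ 0.2664
Gain = 20 log₁₀(0.2664) ≈ -11.49 dB
∠H = 0.00° − 48.24° = -48.24°

ω = 25: -11.0 dB, -45.0°; ω = 28: -11.5 dB, -48.2°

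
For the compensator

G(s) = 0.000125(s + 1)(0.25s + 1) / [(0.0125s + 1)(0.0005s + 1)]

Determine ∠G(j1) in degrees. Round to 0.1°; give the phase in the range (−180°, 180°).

58.3°

At ω = 1 rad/s:
zero (1 + j1·1) = 1 + j1 → |·| ≈ 1.4142, ∠ ≈ 45.00°
zero (1 + j1·0.25) = 1 + j0.25 → |·| ≈ 1.0308, ∠ ≈ 14.04°
pole (1 + j1·0.0125) = 1 + j0.0125 → |·| ≈ 1.0001, ∠ ≈ 0.72°
pole (1 + j1·0.0005) = 1 + j0.0005 → |·| ≈ 1, ∠ ≈ 0.03°
∠G = (45.00° + 14.04°) − (0.72° + 0.03°) = 58.29°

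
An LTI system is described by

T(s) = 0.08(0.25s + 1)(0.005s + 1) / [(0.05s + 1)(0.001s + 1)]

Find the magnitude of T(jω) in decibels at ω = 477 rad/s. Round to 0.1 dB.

-0.6 dB

At ω = 477 rad/s:
zero (1 + j477·0.25) = 1 + j119.25 → |·| ≈ 119.25, ∠ ≈ 89.52°
zero (1 + j477·0.005) = 1 + j2.385 → |·| ≈ 2.5862, ∠ ≈ 67.25°
pole (1 + j477·0.05) = 1 + j23.85 → |·| ≈ 23.871, ∠ ≈ 87.60°
pole (1 + j477·0.001) = 1 + j0.477 → |·| ≈ 1.1079, ∠ ≈ 25.50°
|T| = 0.08 · 119.25 · 2.5862 / (23.871 · 1.1079) ≈ 0.93291
Gain = 20 log₁₀(0.93291) ≈ -0.60 dB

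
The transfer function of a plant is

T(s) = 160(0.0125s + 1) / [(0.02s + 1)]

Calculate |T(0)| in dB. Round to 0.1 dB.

44.1 dB

T(0) = 160 · 1 / 1 = 160
20 log₁₀(160) ≈ 44.08 dB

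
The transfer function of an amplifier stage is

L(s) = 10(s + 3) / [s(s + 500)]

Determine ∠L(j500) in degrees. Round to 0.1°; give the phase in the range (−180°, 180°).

-45.3°

At s = jω = j500:
zero (s+3): 3 + j500 → |·| = √(3²+500²) = √250009 ≈ 500.01, ∠ = arctan(500/3) ≈ 89.66°
pole (s+500): 500 + j500 → |·| = √(500²+500²) = √500000 ≈ 707.11, ∠ = arctan(500/500) ≈ 45.00°
pole at origin: |s| = 500, ∠ = 90.00° (in denominator)
∠L = 89.66° − 135.00° = -45.34°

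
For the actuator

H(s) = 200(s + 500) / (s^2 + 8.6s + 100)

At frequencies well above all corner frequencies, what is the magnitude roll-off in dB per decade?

Each pole contributes −20 dB/decade at high frequency; each zero contributes +20 dB/decade.
Net: 1 zero(s) − 2 pole(s) → -20 dB/decade.

-20 dB/decade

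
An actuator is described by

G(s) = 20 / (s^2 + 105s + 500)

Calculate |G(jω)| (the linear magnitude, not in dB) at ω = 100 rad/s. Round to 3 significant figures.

0.00141

Substitute s = j100:
Numerator: 20 = 20 + j0
Denominator: (j100)^2 + 105(j100) + 500 = -9500 + j10500
|N| = √(20² + 0²) ≈ 20, ∠N ≈ 0.00°
|D| = √(9500² + 10500²) ≈ 14160, ∠D ≈ 132.14°
|G| = 20 / 14160 ≈ 0.0014124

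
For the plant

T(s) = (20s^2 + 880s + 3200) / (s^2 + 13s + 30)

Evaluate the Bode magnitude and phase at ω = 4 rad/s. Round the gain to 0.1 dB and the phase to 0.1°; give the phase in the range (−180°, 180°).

38.5 dB, -24.2°

Substitute s = j4:
Numerator: 20(j4)^2 + 880(j4) + 3200 = 2880 + j3520
Denominator: (j4)^2 + 13(j4) + 30 = 14 + j52
|N| = √(2880² + 3520²) ≈ 4548.1, ∠N ≈ 50.71°
|D| = √(14² + 52²) ≈ 53.852, ∠D ≈ 74.93°
|T| = 4548.1 / 53.852 ≈ 84.456
Gain = 20 log₁₀(84.456) ≈ 38.53 dB
∠T = 50.71° − 74.93° = -24.22°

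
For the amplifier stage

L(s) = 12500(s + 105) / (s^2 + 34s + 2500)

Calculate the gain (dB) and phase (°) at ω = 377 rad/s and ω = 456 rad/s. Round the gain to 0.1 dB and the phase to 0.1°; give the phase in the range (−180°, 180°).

At s = jω = j377:
zero (s+105): 105 + j377 → |·| = √(105²+377²) = √153154 ≈ 391.35, ∠ = arctan(377/105) ≈ 74.44°
quadratic: (j377)² + 34·j377 + 2500 = -139629 + j12818 → |·| ≈ 1.4022e+05, ∠ ≈ 174.75°
|L| = 12500 · 391.35 / 1.4022e+05 ≈ 34.887
Gain = 20 log₁₀(34.887) ≈ 30.85 dB
∠L = 74.44° − 174.75° = -100.31°

At s = jω = j456:
zero (s+105): 105 + j456 → |·| = √(105²+456²) = √218961 ≈ 467.93, ∠ = arctan(456/105) ≈ 77.03°
quadratic: (j456)² + 34·j456 + 2500 = -205436 + j15504 → |·| ≈ 2.0602e+05, ∠ ≈ 175.68°
|L| = 12500 · 467.93 / 2.0602e+05 ≈ 28.391
Gain = 20 log₁₀(28.391) ≈ 29.06 dB
∠L = 77.03° − 175.68° = -98.65°

ω = 377: 30.9 dB, -100.3°; ω = 456: 29.1 dB, -98.7°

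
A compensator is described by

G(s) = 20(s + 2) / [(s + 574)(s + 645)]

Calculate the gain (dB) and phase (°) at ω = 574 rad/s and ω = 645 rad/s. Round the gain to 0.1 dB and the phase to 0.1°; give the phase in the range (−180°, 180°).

ω = 574: -35.7 dB, 3.1°; ω = 645: -35.7 dB, -3.5°

At s = jω = j574:
zero (s+2): 2 + j574 → |·| = √(2²+574²) = √329480 ≈ 574, ∠ = arctan(574/2) ≈ 89.80°
pole (s+574): 574 + j574 → |·| = √(574²+574²) = √658952 ≈ 811.76, ∠ = arctan(574/574) ≈ 45.00°
pole (s+645): 645 + j574 → |·| = √(645²+574²) = √745501 ≈ 863.42, ∠ = arctan(574/645) ≈ 41.67°
|G| = 20 · 574 / 7.0089e+05 ≈ 0.016379
Gain = 20 log₁₀(0.016379) ≈ -35.71 dB
∠G = 89.80° − 86.67° = 3.13°

At s = jω = j645:
zero (s+2): 2 + j645 → |·| = √(2²+645²) = √416029 ≈ 645, ∠ = arctan(645/2) ≈ 89.82°
pole (s+574): 574 + j645 → |·| = √(574²+645²) = √745501 ≈ 863.42, ∠ = arctan(645/574) ≈ 48.33°
pole (s+645): 645 + j645 → |·| = √(645²+645²) = √832050 ≈ 912.17, ∠ = arctan(645/645) ≈ 45.00°
|G| = 20 · 645 / 7.8759e+05 ≈ 0.016379
Gain = 20 log₁₀(0.016379) ≈ -35.71 dB
∠G = 89.82° − 93.33° = -3.51°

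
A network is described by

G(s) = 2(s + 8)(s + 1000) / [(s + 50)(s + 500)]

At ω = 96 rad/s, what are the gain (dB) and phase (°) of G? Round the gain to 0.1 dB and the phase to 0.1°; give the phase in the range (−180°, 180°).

10.9 dB, 17.4°

At s = jω = j96:
zero (s+8): 8 + j96 → |·| = √(8²+96²) = √9280 ≈ 96.333, ∠ = arctan(96/8) ≈ 85.24°
zero (s+1000): 1000 + j96 → |·| = √(1000²+96²) = √1009216 ≈ 1004.6, ∠ = arctan(96/1000) ≈ 5.48°
pole (s+50): 50 + j96 → |·| = √(50²+96²) = √11716 ≈ 108.24, ∠ = arctan(96/50) ≈ 62.49°
pole (s+500): 500 + j96 → |·| = √(500²+96²) = √259216 ≈ 509.13, ∠ = arctan(96/500) ≈ 10.87°
|G| = 2 · 96776 / 55108 ≈ 3.5122
Gain = 20 log₁₀(3.5122) ≈ 10.91 dB
∠G = 90.72° − 73.36° = 17.36°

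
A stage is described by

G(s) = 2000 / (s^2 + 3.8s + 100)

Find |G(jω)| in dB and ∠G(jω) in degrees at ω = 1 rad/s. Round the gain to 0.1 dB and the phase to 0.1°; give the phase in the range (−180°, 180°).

At s = jω = j1:
quadratic: (j1)² + 3.8·j1 + 100 = 99 + j3.8 → |·| ≈ 99.073, ∠ ≈ 2.20°
|G| = 2000 / 99.073 ≈ 20.187
Gain = 20 log₁₀(20.187) ≈ 26.10 dB
∠G = 0.00° − 2.20° = -2.20°

26.1 dB, -2.2°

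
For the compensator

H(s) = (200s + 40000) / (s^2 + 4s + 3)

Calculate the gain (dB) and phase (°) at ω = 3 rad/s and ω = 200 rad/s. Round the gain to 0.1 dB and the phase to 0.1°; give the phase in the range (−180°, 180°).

Substitute s = j3:
Numerator: 200(j3) + 40000 = 40000 + j600
Denominator: (j3)^2 + 4(j3) + 3 = -6 + j12
|N| = √(40000² + 600²) ≈ 40004, ∠N ≈ 0.86°
|D| = √(6² + 12²) ≈ 13.416, ∠D ≈ 116.57°
|H| = 40004 / 13.416 ≈ 2981.8
Gain = 20 log₁₀(2981.8) ≈ 69.49 dB
∠H = 0.86° − 116.57° = -115.71°

Substitute s = j200:
Numerator: 200(j200) + 40000 = 40000 + j40000
Denominator: (j200)^2 + 4(j200) + 3 = -39997 + j800
|N| = √(40000² + 40000²) ≈ 56569, ∠N ≈ 45.00°
|D| = √(39997² + 800²) ≈ 40005, ∠D ≈ 178.85°
|H| = 56569 / 40005 ≈ 1.414
Gain = 20 log₁₀(1.414) ≈ 3.01 dB
∠H = 45.00° − 178.85° = -133.85°

ω = 3: 69.5 dB, -115.7°; ω = 200: 3.0 dB, -133.9°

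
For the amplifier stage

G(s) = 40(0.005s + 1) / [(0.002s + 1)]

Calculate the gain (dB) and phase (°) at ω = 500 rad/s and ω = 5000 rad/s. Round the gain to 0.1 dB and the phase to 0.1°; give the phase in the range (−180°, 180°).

ω = 500: 37.6 dB, 23.2°; ω = 5000: 40.0 dB, 3.4°

At ω = 500 rad/s:
zero (1 + j500·0.005) = 1 + j2.5 → |·| ≈ 2.6926, ∠ ≈ 68.20°
pole (1 + j500·0.002) = 1 + j1 → |·| ≈ 1.4142, ∠ ≈ 45.00°
|G| = 40 · 2.6926 / (1.4142) ≈ 76.159
Gain = 20 log₁₀(76.159) ≈ 37.63 dB
∠G = (68.20°) − (45.00°) = 23.20°

At ω = 5000 rad/s:
zero (1 + j5000·0.005) = 1 + j25 → |·| ≈ 25.02, ∠ ≈ 87.71°
pole (1 + j5000·0.002) = 1 + j10 → |·| ≈ 10.05, ∠ ≈ 84.29°
|G| = 40 · 25.02 / (10.05) ≈ 99.582
Gain = 20 log₁₀(99.582) ≈ 39.96 dB
∠G = (87.71°) − (84.29°) = 3.42°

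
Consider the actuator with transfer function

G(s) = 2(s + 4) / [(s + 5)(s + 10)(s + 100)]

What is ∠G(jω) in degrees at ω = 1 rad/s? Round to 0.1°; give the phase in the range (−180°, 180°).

-3.6°

At s = jω = j1:
zero (s+4): 4 + j1 → |·| = √(4²+1²) = √17 ≈ 4.1231, ∠ = arctan(1/4) ≈ 14.04°
pole (s+5): 5 + j1 → |·| = √(5²+1²) = √26 ≈ 5.099, ∠ = arctan(1/5) ≈ 11.31°
pole (s+10): 10 + j1 → |·| = √(10²+1²) = √101 ≈ 10.05, ∠ = arctan(1/10) ≈ 5.71°
pole (s+100): 100 + j1 → |·| = √(100²+1²) = √10001 ≈ 100, ∠ = arctan(1/100) ≈ 0.57°
∠G = 14.04° − 17.59° = -3.55°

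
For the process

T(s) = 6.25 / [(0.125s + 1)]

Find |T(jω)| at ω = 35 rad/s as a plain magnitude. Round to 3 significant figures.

1.39

At ω = 35 rad/s:
pole (1 + j35·0.125) = 1 + j4.375 → |·| ≈ 4.4878, ∠ ≈ 77.12°
|T| = 6.25 · 1 / (4.4878) ≈ 1.3927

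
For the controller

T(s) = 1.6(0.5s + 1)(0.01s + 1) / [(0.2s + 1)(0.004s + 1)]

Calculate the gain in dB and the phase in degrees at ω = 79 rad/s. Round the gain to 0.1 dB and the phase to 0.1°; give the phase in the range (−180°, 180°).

13.7 dB, 22.9°

At ω = 79 rad/s:
zero (1 + j79·0.5) = 1 + j39.5 → |·| ≈ 39.513, ∠ ≈ 88.55°
zero (1 + j79·0.01) = 1 + j0.79 → |·| ≈ 1.2744, ∠ ≈ 38.31°
pole (1 + j79·0.2) = 1 + j15.8 → |·| ≈ 15.832, ∠ ≈ 86.38°
pole (1 + j79·0.004) = 1 + j0.316 → |·| ≈ 1.0487, ∠ ≈ 17.54°
|T| = 1.6 · 39.513 · 1.2744 / (15.832 · 1.0487) ≈ 4.8526
Gain = 20 log₁₀(4.8526) ≈ 13.72 dB
∠T = (88.55° + 38.31°) − (86.38° + 17.54°) = 22.94°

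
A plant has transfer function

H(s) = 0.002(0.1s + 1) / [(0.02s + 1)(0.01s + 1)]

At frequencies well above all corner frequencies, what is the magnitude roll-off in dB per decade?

-20 dB/decade

Each pole contributes −20 dB/decade at high frequency; each zero contributes +20 dB/decade.
Net: 1 zero(s) − 2 pole(s) → -20 dB/decade.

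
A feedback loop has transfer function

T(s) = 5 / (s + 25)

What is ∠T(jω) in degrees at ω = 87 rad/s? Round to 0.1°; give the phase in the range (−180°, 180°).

-74.0°

Substitute s = j87:
Numerator: 5 = 5 + j0
Denominator: (j87) + 25 = 25 + j87
|N| = √(5² + 0²) ≈ 5, ∠N ≈ 0.00°
|D| = √(25² + 87²) ≈ 90.521, ∠D ≈ 73.97°
∠T = 0.00° − 73.97° = -73.97°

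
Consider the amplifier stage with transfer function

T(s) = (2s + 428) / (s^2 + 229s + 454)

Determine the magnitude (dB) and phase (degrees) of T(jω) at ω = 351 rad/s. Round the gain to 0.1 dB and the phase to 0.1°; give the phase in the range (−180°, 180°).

-45.0 dB, -88.2°

Substitute s = j351:
Numerator: 2(j351) + 428 = 428 + j702
Denominator: (j351)^2 + 229(j351) + 454 = -122747 + j80379
|N| = √(428² + 702²) ≈ 822.18, ∠N ≈ 58.63°
|D| = √(122747² + 80379²) ≈ 1.4672e+05, ∠D ≈ 146.78°
|T| = 822.18 / 1.4672e+05 ≈ 0.0056037
Gain = 20 log₁₀(0.0056037) ≈ -45.03 dB
∠T = 58.63° − 146.78° = -88.15°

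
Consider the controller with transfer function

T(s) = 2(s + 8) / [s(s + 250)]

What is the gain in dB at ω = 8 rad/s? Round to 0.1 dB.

-38.9 dB

At s = jω = j8:
zero (s+8): 8 + j8 → |·| = √(8²+8²) = √128 ≈ 11.314, ∠ = arctan(8/8) ≈ 45.00°
pole (s+250): 250 + j8 → |·| = √(250²+8²) = √62564 ≈ 250.13, ∠ = arctan(8/250) ≈ 1.83°
pole at origin: |s| = 8, ∠ = 90.00° (in denominator)
|T| = 2 · 11.314 / 2001 ≈ 0.011308
Gain = 20 log₁₀(0.011308) ≈ -38.93 dB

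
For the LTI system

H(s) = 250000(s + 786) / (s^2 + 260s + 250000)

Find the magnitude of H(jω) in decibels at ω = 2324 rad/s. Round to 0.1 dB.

At s = jω = j2324:
zero (s+786): 786 + j2324 → |·| = √(786²+2324²) = √6018772 ≈ 2453.3, ∠ = arctan(2324/786) ≈ 71.31°
quadratic: (j2324)² + 260·j2324 + 250000 = -5150976 + j604240 → |·| ≈ 5.1863e+06, ∠ ≈ 173.31°
|H| = 250000 · 2453.3 / 5.1863e+06 ≈ 118.26
Gain = 20 log₁₀(118.26) ≈ 41.46 dB

41.5 dB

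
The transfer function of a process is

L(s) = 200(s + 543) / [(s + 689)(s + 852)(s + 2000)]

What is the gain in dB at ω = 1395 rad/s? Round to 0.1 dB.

-86.3 dB

At s = jω = j1395:
zero (s+543): 543 + j1395 → |·| = √(543²+1395²) = √2240874 ≈ 1497, ∠ = arctan(1395/543) ≈ 68.73°
pole (s+689): 689 + j1395 → |·| = √(689²+1395²) = √2420746 ≈ 1555.9, ∠ = arctan(1395/689) ≈ 63.71°
pole (s+852): 852 + j1395 → |·| = √(852²+1395²) = √2671929 ≈ 1634.6, ∠ = arctan(1395/852) ≈ 58.59°
pole (s+2000): 2000 + j1395 → |·| = √(2000²+1395²) = √5946025 ≈ 2438.4, ∠ = arctan(1395/2000) ≈ 34.90°
|L| = 200 · 1497 / 6.2015e+09 ≈ 4.8279e-05
Gain = 20 log₁₀(4.8279e-05) ≈ -86.32 dB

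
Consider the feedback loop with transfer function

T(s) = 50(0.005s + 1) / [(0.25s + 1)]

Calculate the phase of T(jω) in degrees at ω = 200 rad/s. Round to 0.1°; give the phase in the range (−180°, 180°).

At ω = 200 rad/s:
zero (1 + j200·0.005) = 1 + j1 → |·| ≈ 1.4142, ∠ ≈ 45.00°
pole (1 + j200·0.25) = 1 + j50 → |·| ≈ 50.01, ∠ ≈ 88.85°
∠T = (45.00°) − (88.85°) = -43.85°

-43.9°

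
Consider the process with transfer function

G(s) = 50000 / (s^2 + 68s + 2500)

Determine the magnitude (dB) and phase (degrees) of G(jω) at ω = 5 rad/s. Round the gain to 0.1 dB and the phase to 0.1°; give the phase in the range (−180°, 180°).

At s = jω = j5:
quadratic: (j5)² + 68·j5 + 2500 = 2475 + j340 → |·| ≈ 2498.2, ∠ ≈ 7.82°
|G| = 50000 / 2498.2 ≈ 20.014
Gain = 20 log₁₀(20.014) ≈ 26.03 dB
∠G = 0.00° − 7.82° = -7.82°

26.0 dB, -7.8°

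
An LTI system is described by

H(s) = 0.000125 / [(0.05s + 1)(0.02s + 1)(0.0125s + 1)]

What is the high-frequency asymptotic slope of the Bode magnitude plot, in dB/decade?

Each pole contributes −20 dB/decade at high frequency; each zero contributes +20 dB/decade.
Net: 0 zero(s) − 3 pole(s) → -60 dB/decade.

-60 dB/decade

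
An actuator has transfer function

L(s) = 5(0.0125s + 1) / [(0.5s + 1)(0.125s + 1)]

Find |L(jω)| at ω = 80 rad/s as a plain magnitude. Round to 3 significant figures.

At ω = 80 rad/s:
zero (1 + j80·0.0125) = 1 + j1 → |·| ≈ 1.4142, ∠ ≈ 45.00°
pole (1 + j80·0.5) = 1 + j40 → |·| ≈ 40.012, ∠ ≈ 88.57°
pole (1 + j80·0.125) = 1 + j10 → |·| ≈ 10.05, ∠ ≈ 84.29°
|L| = 5 · 1.4142 / (40.012 · 10.05) ≈ 0.017584

0.0176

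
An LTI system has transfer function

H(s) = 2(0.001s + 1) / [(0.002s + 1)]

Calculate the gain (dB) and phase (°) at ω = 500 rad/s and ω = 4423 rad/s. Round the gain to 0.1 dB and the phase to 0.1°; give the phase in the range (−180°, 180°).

ω = 500: 4.0 dB, -18.4°; ω = 4423: 0.2 dB, -6.3°

At ω = 500 rad/s:
zero (1 + j500·0.001) = 1 + j0.5 → |·| ≈ 1.118, ∠ ≈ 26.57°
pole (1 + j500·0.002) = 1 + j1 → |·| ≈ 1.4142, ∠ ≈ 45.00°
|H| = 2 · 1.118 / (1.4142) ≈ 1.5811
Gain = 20 log₁₀(1.5811) ≈ 3.98 dB
∠H = (26.57°) − (45.00°) = -18.43°

At ω = 4423 rad/s:
zero (1 + j4423·0.001) = 1 + j4.423 → |·| ≈ 4.5346, ∠ ≈ 77.26°
pole (1 + j4423·0.002) = 1 + j8.846 → |·| ≈ 8.9023, ∠ ≈ 83.55°
|H| = 2 · 4.5346 / (8.9023) ≈ 1.0187
Gain = 20 log₁₀(1.0187) ≈ 0.16 dB
∠H = (77.26°) − (83.55°) = -6.29°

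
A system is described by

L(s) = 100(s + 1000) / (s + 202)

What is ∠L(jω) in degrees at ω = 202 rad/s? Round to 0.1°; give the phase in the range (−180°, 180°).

-33.6°

At s = jω = j202:
zero (s+1000): 1000 + j202 → |·| = √(1000²+202²) = √1040804 ≈ 1020.2, ∠ = arctan(202/1000) ≈ 11.42°
pole (s+202): 202 + j202 → |·| = √(202²+202²) = √81608 ≈ 285.67, ∠ = arctan(202/202) ≈ 45.00°
∠L = 11.42° − 45.00° = -33.58°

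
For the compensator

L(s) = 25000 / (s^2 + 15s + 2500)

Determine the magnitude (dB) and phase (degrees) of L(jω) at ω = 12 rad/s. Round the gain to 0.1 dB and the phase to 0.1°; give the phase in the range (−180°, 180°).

20.5 dB, -4.4°

At s = jω = j12:
quadratic: (j12)² + 15·j12 + 2500 = 2356 + j180 → |·| ≈ 2362.9, ∠ ≈ 4.37°
|L| = 25000 / 2362.9 ≈ 10.58
Gain = 20 log₁₀(10.58) ≈ 20.49 dB
∠L = 0.00° − 4.37° = -4.37°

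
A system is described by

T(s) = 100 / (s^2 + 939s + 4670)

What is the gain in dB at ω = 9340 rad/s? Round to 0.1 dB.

Substitute s = j9340:
Numerator: 100 = 100 + j0
Denominator: (j9340)^2 + 939(j9340) + 4670 = -87230930 + j8770260
|N| = √(100² + 0²) ≈ 100, ∠N ≈ 0.00°
|D| = √(87230930² + 8770260²) ≈ 8.7671e+07, ∠D ≈ 174.26°
|T| = 100 / 8.7671e+07 ≈ 1.1406e-06
Gain = 20 log₁₀(1.1406e-06) ≈ -118.86 dB

-118.9 dB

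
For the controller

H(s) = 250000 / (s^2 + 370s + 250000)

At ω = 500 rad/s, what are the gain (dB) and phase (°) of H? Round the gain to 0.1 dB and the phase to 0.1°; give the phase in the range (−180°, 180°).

At s = jω = j500:
quadratic: (j500)² + 370·j500 + 250000 = 0 + j185000 → |·| ≈ 1.85e+05, ∠ ≈ 90.00°
|H| = 250000 / 1.85e+05 ≈ 1.3514
Gain = 20 log₁₀(1.3514) ≈ 2.62 dB
∠H = 0.00° − 90.00° = -90.00°

2.6 dB, -90.0°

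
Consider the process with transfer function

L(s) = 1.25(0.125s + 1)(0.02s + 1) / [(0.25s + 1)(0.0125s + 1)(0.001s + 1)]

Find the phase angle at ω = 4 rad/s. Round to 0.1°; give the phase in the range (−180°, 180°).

-17.0°

At ω = 4 rad/s:
zero (1 + j4·0.125) = 1 + j0.5 → |·| ≈ 1.118, ∠ ≈ 26.57°
zero (1 + j4·0.02) = 1 + j0.08 → |·| ≈ 1.0032, ∠ ≈ 4.57°
pole (1 + j4·0.25) = 1 + j1 → |·| ≈ 1.4142, ∠ ≈ 45.00°
pole (1 + j4·0.0125) = 1 + j0.05 → |·| ≈ 1.0012, ∠ ≈ 2.86°
pole (1 + j4·0.001) = 1 + j0.004 → |·| ≈ 1, ∠ ≈ 0.23°
∠L = (26.57° + 4.57°) − (45.00° + 2.86° + 0.23°) = -16.95°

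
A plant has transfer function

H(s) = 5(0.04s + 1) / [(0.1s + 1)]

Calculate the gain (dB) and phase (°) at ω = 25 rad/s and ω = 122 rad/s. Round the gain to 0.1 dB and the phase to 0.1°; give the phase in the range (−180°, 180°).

ω = 25: 8.4 dB, -23.2°; ω = 122: 6.2 dB, -6.9°

At ω = 25 rad/s:
zero (1 + j25·0.04) = 1 + j1 → |·| ≈ 1.4142, ∠ ≈ 45.00°
pole (1 + j25·0.1) = 1 + j2.5 → |·| ≈ 2.6926, ∠ ≈ 68.20°
|H| = 5 · 1.4142 / (2.6926) ≈ 2.6261
Gain = 20 log₁₀(2.6261) ≈ 8.39 dB
∠H = (45.00°) − (68.20°) = -23.20°

At ω = 122 rad/s:
zero (1 + j122·0.04) = 1 + j4.88 → |·| ≈ 4.9814, ∠ ≈ 78.42°
pole (1 + j122·0.1) = 1 + j12.2 → |·| ≈ 12.241, ∠ ≈ 85.31°
|H| = 5 · 4.9814 / (12.241) ≈ 2.0347
Gain = 20 log₁₀(2.0347) ≈ 6.17 dB
∠H = (78.42°) − (85.31°) = -6.89°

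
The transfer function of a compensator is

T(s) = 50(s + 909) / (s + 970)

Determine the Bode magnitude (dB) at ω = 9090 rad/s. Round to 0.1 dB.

34.0 dB

At s = jω = j9090:
zero (s+909): 909 + j9090 → |·| = √(909²+9090²) = √83454381 ≈ 9135.3, ∠ = arctan(9090/909) ≈ 84.29°
pole (s+970): 970 + j9090 → |·| = √(970²+9090²) = √83569000 ≈ 9141.6, ∠ = arctan(9090/970) ≈ 83.91°
|T| = 50 · 9135.3 / 9141.6 ≈ 49.966
Gain = 20 log₁₀(49.966) ≈ 33.97 dB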